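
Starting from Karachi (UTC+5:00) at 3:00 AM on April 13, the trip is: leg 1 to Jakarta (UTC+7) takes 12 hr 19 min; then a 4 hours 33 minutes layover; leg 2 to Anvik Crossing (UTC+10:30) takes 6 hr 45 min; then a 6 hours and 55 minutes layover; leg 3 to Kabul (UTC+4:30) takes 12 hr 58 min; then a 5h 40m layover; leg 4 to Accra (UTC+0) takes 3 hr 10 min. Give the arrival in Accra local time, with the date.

Convert departure to UTC: 3:00 AM − 5:00 = 10:00 PM UTC on Apr 12.
Add 12 hours 19 minutes leg 1 → 10:19 AM UTC (Apr 13).
Add 4 hours 33 minutes layover in Jakarta → 2:52 PM UTC.
Add 6 hours 45 minutes leg 2 → 9:37 PM UTC.
Add 6 hours and 55 minutes layover in Anvik Crossing → 4:32 AM UTC (Apr 14).
Add 12 hours 58 minutes leg 3 → 5:30 PM UTC.
Add 5 hours 40 minutes layover in Kabul → 11:10 PM UTC.
Add 3 hours and 10 minutes leg 4 → 2:20 AM UTC (Apr 15).
Accra is UTC+0, so local arrival is the same: 2:20 AM on Apr 15.

2:20 AM on April 15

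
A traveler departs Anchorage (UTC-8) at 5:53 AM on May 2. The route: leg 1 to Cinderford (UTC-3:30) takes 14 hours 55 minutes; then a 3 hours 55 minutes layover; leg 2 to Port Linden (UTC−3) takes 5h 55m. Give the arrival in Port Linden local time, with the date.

Convert departure to UTC: 5:53 AM + 8:00 = 1:53 PM UTC on May 2.
Add 14 hours 55 minutes leg 1 → 4:48 AM UTC (May 3).
Add 3 hours 55 minutes layover in Cinderford → 8:43 AM UTC.
Add 5 hours 55 minutes leg 2 → 2:38 PM UTC.
Port Linden is UTC−3:00, so local arrival = 2:38 PM − 3:00 = 11:38 AM on May 3.

11:38 AM on May 3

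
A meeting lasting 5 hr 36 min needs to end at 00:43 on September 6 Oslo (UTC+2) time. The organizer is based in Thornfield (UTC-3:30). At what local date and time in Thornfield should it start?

13:37 on September 5

Target end time in UTC: 00:43 − 2:00 = 22:43 on Sep 5.
Subtract 5 hours 36 minutes → start 17:07 UTC on Sep 5.
Thornfield is UTC−3:30: 17:07 − 3:30 = 13:37 on Sep 5.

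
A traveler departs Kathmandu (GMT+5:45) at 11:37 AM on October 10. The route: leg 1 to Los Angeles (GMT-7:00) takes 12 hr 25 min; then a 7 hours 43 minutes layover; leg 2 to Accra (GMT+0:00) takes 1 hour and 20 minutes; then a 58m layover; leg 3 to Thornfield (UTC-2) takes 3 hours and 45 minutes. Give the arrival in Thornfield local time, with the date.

6:03 AM on October 11

Convert departure to UTC: 11:37 AM − 5:45 = 5:52 AM UTC on Oct 10.
Add 12 hours and 25 minutes leg 1 → 6:17 PM UTC.
Add 7 hours 43 minutes layover in Los Angeles → 2:00 AM UTC (Oct 11).
Add 1 hour 20 minutes leg 2 → 3:20 AM UTC.
Add 58 minutes layover in Accra → 4:18 AM UTC.
Add 3 hours and 45 minutes leg 3 → 8:03 AM UTC.
Thornfield is UTC−2:00, so local arrival = 8:03 AM − 2:00 = 6:03 AM on Oct 11.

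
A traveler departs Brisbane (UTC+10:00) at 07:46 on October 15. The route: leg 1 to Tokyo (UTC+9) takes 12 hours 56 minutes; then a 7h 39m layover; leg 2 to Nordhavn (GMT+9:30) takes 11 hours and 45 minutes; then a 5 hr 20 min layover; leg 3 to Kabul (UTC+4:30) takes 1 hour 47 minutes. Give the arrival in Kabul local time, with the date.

Convert departure to UTC: 07:46 − 10:00 = 21:46 UTC on Oct 14.
Add 12 hours 56 minutes leg 1 → 10:42 UTC (Oct 15).
Add 7 hours 39 minutes layover in Tokyo → 18:21 UTC.
Add 11 hours 45 minutes leg 2 → 06:06 UTC (Oct 16).
Add 5 hours and 20 minutes layover in Nordhavn → 11:26 UTC.
Add 1 hour and 47 minutes leg 3 → 13:13 UTC.
Kabul is UTC+4:30, so local arrival = 13:13 + 4:30 = 17:43 on Oct 16.

17:43 on Oct 16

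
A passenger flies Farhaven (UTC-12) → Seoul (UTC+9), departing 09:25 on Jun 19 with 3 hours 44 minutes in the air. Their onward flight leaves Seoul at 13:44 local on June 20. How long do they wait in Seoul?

3 hours 35 minutes

Convert departure to UTC: 09:25 + 12:00 = 21:25 UTC on Jun 19.
Add 3 hours 44 minutes flight time → 01:09 UTC (Jun 20).
Seoul is UTC+9:00, so local arrival = 01:09 + 9:00 = 10:09 on Jun 20.
Layover = 13:44 − 10:09 = 3 hours 35 minutes.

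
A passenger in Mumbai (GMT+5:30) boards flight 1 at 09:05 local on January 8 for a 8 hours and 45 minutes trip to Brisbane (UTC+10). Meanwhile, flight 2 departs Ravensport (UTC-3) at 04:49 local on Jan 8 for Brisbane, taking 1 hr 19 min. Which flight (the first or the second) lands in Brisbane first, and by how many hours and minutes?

Flight 1 in UTC: 09:05 − 5:30 = 03:35 on Jan 8.
+8 hours and 45 minutes → arrive 12:20 UTC on Jan 8.
Flight 2 in UTC: 04:49 + 3:00 = 07:49 on Jan 8.
+1 hour and 19 minutes → arrive 09:08 UTC on Jan 8.
Flight 2 lands earlier by 3 hours 12 minutes.

the second, by 3 hours 12 minutes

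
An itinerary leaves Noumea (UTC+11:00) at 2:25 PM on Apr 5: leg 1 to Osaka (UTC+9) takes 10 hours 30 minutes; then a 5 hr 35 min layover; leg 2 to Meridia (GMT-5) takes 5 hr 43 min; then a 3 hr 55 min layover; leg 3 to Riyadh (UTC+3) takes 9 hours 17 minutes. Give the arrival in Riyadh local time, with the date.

5:25 PM on Apr 6

Convert departure to UTC: 2:25 PM − 11:00 = 3:25 AM UTC on Apr 5.
Add 10 hours 30 minutes leg 1 → 1:55 PM UTC.
Add 5 hours 35 minutes layover in Osaka → 7:30 PM UTC.
Add 5 hours 43 minutes leg 2 → 1:13 AM UTC (Apr 6).
Add 3 hours and 55 minutes layover in Meridia → 5:08 AM UTC.
Add 9 hours 17 minutes leg 3 → 2:25 PM UTC.
Riyadh is UTC+3:00, so local arrival = 2:25 PM + 3:00 = 5:25 PM on Apr 6.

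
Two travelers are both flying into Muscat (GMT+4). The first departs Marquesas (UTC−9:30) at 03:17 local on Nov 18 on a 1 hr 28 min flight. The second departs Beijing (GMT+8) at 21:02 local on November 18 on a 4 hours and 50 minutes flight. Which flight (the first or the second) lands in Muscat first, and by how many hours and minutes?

Flight 1 in UTC: 03:17 + 9:30 = 12:47 on Nov 18.
+1 hour and 28 minutes → arrive 14:15 UTC on Nov 18.
Flight 2 in UTC: 21:02 − 8:00 = 13:02 on Nov 18.
+4 hours and 50 minutes → arrive 17:52 UTC on Nov 18.
Flight 1 lands earlier by 3 hours 37 minutes.

the first, by 3 hours 37 minutes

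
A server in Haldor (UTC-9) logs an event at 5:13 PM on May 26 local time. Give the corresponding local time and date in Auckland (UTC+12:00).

In UTC: 5:13 PM + 9:00 = 2:13 AM on May 27.
Auckland is UTC+12:00: 2:13 AM + 12:00 = 2:13 PM on May 27.

2:13 PM on May 27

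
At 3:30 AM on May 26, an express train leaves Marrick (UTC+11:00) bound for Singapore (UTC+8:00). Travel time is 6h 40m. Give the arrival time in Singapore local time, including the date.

7:10 AM on May 26

Convert departure to UTC: 3:30 AM − 11:00 = 4:30 PM UTC on May 25.
Add 6 hours 40 minutes travel time → 11:10 PM UTC.
Singapore is UTC+8:00, so local arrival = 11:10 PM + 8:00 = 7:10 AM on May 26.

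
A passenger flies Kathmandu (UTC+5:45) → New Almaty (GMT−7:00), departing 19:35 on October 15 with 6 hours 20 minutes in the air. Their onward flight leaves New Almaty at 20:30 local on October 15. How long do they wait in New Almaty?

7 hours 20 minutes

Convert departure to UTC: 19:35 − 5:45 = 13:50 UTC on Oct 15.
Add 6 hours and 20 minutes flight time → 20:10 UTC.
New Almaty is UTC−7:00, so local arrival = 20:10 − 7:00 = 13:10 on Oct 15.
Layover = 20:30 − 13:10 = 7 hours 20 minutes.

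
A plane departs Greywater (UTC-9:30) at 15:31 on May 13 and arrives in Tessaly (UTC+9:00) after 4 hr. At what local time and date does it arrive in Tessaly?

Convert departure to UTC: 15:31 + 9:30 = 01:01 UTC on May 14.
Add 4 hours travel time → 05:01 UTC.
Tessaly is UTC+9:00, so local arrival = 05:01 + 9:00 = 14:01 on May 14.

14:01 on May 14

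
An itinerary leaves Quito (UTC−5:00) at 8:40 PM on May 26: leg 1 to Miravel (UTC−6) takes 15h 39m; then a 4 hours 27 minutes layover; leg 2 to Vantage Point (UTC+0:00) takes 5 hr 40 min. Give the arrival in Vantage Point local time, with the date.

3:26 AM on May 28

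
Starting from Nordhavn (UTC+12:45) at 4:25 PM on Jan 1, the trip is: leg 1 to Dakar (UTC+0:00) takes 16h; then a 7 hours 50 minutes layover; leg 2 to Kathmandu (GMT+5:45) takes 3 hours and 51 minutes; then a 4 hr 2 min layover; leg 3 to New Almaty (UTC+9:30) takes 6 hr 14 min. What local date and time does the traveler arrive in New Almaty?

Convert departure to UTC: 4:25 PM − 12:45 = 3:40 AM UTC on Jan 1.
Add 16 hours leg 1 → 7:40 PM UTC.
Add 7 hours and 50 minutes layover in Dakar → 3:30 AM UTC (Jan 2).
Add 3 hours and 51 minutes leg 2 → 7:21 AM UTC.
Add 4 hours 2 minutes layover in Kathmandu → 11:23 AM UTC.
Add 6 hours and 14 minutes leg 3 → 5:37 PM UTC.
New Almaty is UTC+9:30, so local arrival = 5:37 PM + 9:30 = 3:07 AM on Jan 3.

3:07 AM on January 3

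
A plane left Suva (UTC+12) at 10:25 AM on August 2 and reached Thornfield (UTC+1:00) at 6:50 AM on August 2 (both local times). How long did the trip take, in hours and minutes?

7 hours 25 minutes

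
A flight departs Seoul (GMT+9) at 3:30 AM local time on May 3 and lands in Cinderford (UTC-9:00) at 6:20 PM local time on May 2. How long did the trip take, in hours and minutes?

Departure in UTC: 3:30 AM − 9:00 = 6:30 PM on May 2.
Arrival in UTC: 6:20 PM + 9:00 = 3:20 AM on May 3.
Elapsed = 3:20 AM − 6:30 PM (+1 day) = 8 hours 50 minutes.

8 hours 50 minutes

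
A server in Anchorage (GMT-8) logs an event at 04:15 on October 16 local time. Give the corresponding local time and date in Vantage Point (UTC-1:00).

11:15 on Oct 16

In UTC: 04:15 + 8:00 = 12:15 on Oct 16.
Vantage Point is UTC−1:00: 12:15 − 1:00 = 11:15 on Oct 16.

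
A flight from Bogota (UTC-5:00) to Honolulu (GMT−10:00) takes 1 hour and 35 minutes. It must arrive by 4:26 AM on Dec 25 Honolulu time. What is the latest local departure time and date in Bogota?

Target arrival in UTC: 4:26 AM + 10:00 = 2:26 PM on Dec 25.
Subtract 1 hour 35 minutes → departure 12:51 PM UTC on Dec 25.
Bogota is UTC−5:00: 12:51 PM − 5:00 = 7:51 AM on Dec 25.

7:51 AM on December 25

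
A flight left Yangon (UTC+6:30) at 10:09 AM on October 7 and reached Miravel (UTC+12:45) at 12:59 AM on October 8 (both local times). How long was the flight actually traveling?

8 hours 35 minutes

Departure in UTC: 10:09 AM − 6:30 = 3:39 AM on Oct 7.
Arrival in UTC: 12:59 AM − 12:45 = 12:14 PM on Oct 7.
Elapsed = 12:14 PM − 3:39 AM = 8 hours 35 minutes.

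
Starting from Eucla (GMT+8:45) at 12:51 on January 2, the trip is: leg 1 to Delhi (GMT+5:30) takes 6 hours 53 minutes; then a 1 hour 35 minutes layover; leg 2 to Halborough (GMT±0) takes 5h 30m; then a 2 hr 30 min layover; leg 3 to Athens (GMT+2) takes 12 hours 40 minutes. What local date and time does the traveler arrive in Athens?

11:14 on Jan 3

Convert departure to UTC: 12:51 − 8:45 = 04:06 UTC on Jan 2.
Add 6 hours 53 minutes leg 1 → 10:59 UTC.
Add 1 hour 35 minutes layover in Delhi → 12:34 UTC.
Add 5 hours 30 minutes leg 2 → 18:04 UTC.
Add 2 hours and 30 minutes layover in Halborough → 20:34 UTC.
Add 12 hours and 40 minutes leg 3 → 09:14 UTC (Jan 3).
Athens is UTC+2:00, so local arrival = 09:14 + 2:00 = 11:14 on Jan 3.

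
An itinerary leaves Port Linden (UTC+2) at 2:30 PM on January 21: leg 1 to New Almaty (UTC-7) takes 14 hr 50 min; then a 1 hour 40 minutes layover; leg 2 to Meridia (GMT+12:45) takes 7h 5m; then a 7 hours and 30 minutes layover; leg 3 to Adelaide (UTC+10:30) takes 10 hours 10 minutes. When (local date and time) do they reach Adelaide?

Convert departure to UTC: 2:30 PM − 2:00 = 12:30 PM UTC on Jan 21.
Add 14 hours and 50 minutes leg 1 → 3:20 AM UTC (Jan 22).
Add 1 hour and 40 minutes layover in New Almaty → 5:00 AM UTC.
Add 7 hours 5 minutes leg 2 → 12:05 PM UTC.
Add 7 hours 30 minutes layover in Meridia → 7:35 PM UTC.
Add 10 hours 10 minutes leg 3 → 5:45 AM UTC (Jan 23).
Adelaide is UTC+10:30, so local arrival = 5:45 AM + 10:30 = 4:15 PM on Jan 23.

4:15 PM on January 23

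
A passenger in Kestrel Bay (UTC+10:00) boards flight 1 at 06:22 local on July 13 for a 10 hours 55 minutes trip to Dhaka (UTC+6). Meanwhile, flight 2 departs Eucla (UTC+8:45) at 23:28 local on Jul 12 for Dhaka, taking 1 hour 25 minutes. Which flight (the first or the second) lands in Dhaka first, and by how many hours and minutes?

Flight 1 in UTC: 06:22 − 10:00 = 20:22 on Jul 12.
+10 hours 55 minutes → arrive 07:17 UTC on Jul 13.
Flight 2 in UTC: 23:28 − 8:45 = 14:43 on Jul 12.
+1 hour and 25 minutes → arrive 16:08 UTC on Jul 12.
Flight 2 lands earlier by 15 hours 9 minutes.

the second, by 15 hours 9 minutes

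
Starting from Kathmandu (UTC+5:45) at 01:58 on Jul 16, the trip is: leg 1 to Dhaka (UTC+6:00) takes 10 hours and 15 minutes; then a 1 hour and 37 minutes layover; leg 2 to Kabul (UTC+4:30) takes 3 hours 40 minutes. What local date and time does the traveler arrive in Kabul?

Convert departure to UTC: 01:58 − 5:45 = 20:13 UTC on Jul 15.
Add 10 hours and 15 minutes leg 1 → 06:28 UTC (Jul 16).
Add 1 hour and 37 minutes layover in Dhaka → 08:05 UTC.
Add 3 hours and 40 minutes leg 2 → 11:45 UTC.
Kabul is UTC+4:30, so local arrival = 11:45 + 4:30 = 16:15 on Jul 16.

16:15 on July 16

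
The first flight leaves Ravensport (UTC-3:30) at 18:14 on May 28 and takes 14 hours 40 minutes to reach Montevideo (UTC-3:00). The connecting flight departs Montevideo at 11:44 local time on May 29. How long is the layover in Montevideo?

2 hours 20 minutes

Convert departure to UTC: 18:14 + 3:30 = 21:44 UTC on May 28.
Add 14 hours and 40 minutes flight time → 12:24 UTC (May 29).
Montevideo is UTC−3:00, so local arrival = 12:24 − 3:00 = 09:24 on May 29.
Layover = 11:44 − 09:24 = 2 hours 20 minutes.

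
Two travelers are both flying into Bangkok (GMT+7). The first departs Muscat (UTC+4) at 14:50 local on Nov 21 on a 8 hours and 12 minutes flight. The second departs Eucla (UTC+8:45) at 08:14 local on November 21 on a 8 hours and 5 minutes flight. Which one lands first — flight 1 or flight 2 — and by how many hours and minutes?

Flight 1 in UTC: 14:50 − 4:00 = 10:50 on Nov 21.
+8 hours and 12 minutes → arrive 19:02 UTC on Nov 21.
Flight 2 in UTC: 08:14 − 8:45 = 23:29 on Nov 20.
+8 hours and 5 minutes → arrive 07:34 UTC on Nov 21.
Flight 2 lands earlier by 11 hours 28 minutes.

the second, by 11 hours 28 minutes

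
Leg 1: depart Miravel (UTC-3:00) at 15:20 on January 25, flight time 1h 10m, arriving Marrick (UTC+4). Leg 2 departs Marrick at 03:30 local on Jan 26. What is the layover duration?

Convert departure to UTC: 15:20 + 3:00 = 18:20 UTC on Jan 25.
Add 1 hour 10 minutes flight time → 19:30 UTC.
Marrick is UTC+4:00, so local arrival = 19:30 + 4:00 = 23:30 on Jan 25.
Layover = 03:30 − 23:30 (+1 day) = 4 hours.

4 hours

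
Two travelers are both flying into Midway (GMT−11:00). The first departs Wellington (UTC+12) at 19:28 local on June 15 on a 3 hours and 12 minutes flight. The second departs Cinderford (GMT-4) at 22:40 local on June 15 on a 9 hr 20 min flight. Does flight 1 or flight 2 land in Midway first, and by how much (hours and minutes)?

the first, by 25 hours 20 minutes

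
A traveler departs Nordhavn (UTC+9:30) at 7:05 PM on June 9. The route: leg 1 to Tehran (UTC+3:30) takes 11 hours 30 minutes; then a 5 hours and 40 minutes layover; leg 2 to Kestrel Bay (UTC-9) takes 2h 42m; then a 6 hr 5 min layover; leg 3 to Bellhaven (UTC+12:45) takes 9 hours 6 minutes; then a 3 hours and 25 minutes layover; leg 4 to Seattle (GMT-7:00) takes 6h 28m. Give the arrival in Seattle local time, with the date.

Convert departure to UTC: 7:05 PM − 9:30 = 9:35 AM UTC on Jun 9.
Add 11 hours and 30 minutes leg 1 → 9:05 PM UTC.
Add 5 hours and 40 minutes layover in Tehran → 2:45 AM UTC (Jun 10).
Add 2 hours and 42 minutes leg 2 → 5:27 AM UTC.
Add 6 hours and 5 minutes layover in Kestrel Bay → 11:32 AM UTC.
Add 9 hours 6 minutes leg 3 → 8:38 PM UTC.
Add 3 hours 25 minutes layover in Bellhaven → 12:03 AM UTC (Jun 11).
Add 6 hours 28 minutes leg 4 → 6:31 AM UTC.
Seattle is UTC−7:00, so local arrival = 6:31 AM − 7:00 = 11:31 PM on Jun 10.

11:31 PM on June 10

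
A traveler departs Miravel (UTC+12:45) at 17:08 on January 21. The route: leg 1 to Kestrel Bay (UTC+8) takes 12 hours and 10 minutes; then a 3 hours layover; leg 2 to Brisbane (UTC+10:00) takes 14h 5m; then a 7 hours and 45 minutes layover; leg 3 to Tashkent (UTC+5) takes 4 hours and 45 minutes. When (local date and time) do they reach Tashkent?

Convert departure to UTC: 17:08 − 12:45 = 04:23 UTC on Jan 21.
Add 12 hours and 10 minutes leg 1 → 16:33 UTC.
Add 3 hours layover in Kestrel Bay → 19:33 UTC.
Add 14 hours 5 minutes leg 2 → 09:38 UTC (Jan 22).
Add 7 hours and 45 minutes layover in Brisbane → 17:23 UTC.
Add 4 hours and 45 minutes leg 3 → 22:08 UTC.
Tashkent is UTC+5:00, so local arrival = 22:08 + 5:00 = 03:08 on Jan 23.

03:08 on Jan 23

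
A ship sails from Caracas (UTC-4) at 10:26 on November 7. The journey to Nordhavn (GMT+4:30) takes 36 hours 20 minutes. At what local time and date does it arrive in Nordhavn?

07:16 on Nov 9

Convert departure to UTC: 10:26 + 4:00 = 14:26 UTC on Nov 7.
Add 36 hours and 20 minutes travel time → 02:46 UTC (Nov 9).
Nordhavn is UTC+4:30, so local arrival = 02:46 + 4:30 = 07:16 on Nov 9.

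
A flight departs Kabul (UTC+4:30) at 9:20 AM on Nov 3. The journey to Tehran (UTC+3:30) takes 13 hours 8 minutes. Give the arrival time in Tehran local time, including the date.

Convert departure to UTC: 9:20 AM − 4:30 = 4:50 AM UTC on Nov 3.
Add 13 hours 8 minutes travel time → 5:58 PM UTC.
Tehran is UTC+3:30, so local arrival = 5:58 PM + 3:30 = 9:28 PM on Nov 3.

9:28 PM on Nov 3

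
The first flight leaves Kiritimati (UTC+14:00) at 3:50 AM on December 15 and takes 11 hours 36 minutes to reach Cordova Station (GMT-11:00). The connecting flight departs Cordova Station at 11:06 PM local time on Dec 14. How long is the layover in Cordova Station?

8 hours 40 minutes

Convert departure to UTC: 3:50 AM − 14:00 = 1:50 PM UTC on Dec 14.
Add 11 hours 36 minutes flight time → 1:26 AM UTC (Dec 15).
Cordova Station is UTC−11:00, so local arrival = 1:26 AM − 11:00 = 2:26 PM on Dec 14.
Layover = 11:06 PM − 2:26 PM = 8 hours 40 minutes.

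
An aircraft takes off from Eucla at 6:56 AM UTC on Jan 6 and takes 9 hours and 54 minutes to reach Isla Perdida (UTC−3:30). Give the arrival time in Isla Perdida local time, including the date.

Departure is given in UTC: 6:56 AM on Jan 6.
Add 9 hours and 54 minutes → 4:50 PM UTC.
Isla Perdida is UTC−3:30: 4:50 PM − 3:30 = 1:20 PM on Jan 6.

1:20 PM on January 6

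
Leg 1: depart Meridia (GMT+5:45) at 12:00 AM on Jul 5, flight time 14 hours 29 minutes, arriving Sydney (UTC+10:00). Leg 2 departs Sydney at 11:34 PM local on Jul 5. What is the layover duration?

Convert departure to UTC: 12:00 AM − 5:45 = 6:15 PM UTC on Jul 4.
Add 14 hours 29 minutes flight time → 8:44 AM UTC (Jul 5).
Sydney is UTC+10:00, so local arrival = 8:44 AM + 10:00 = 6:44 PM on Jul 5.
Layover = 11:34 PM − 6:44 PM = 4 hours 50 minutes.

4 hours 50 minutes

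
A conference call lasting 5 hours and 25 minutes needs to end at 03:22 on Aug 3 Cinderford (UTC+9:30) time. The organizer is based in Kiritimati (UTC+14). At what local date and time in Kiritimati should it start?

02:27 on August 3

Target end time in UTC: 03:22 − 9:30 = 17:52 on Aug 2.
Subtract 5 hours 25 minutes → start 12:27 UTC on Aug 2.
Kiritimati is UTC+14:00: 12:27 + 14:00 = 02:27 on Aug 3.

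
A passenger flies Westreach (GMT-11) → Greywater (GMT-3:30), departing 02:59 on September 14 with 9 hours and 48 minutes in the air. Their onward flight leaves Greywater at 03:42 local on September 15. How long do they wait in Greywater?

Convert departure to UTC: 02:59 + 11:00 = 13:59 UTC on Sep 14.
Add 9 hours 48 minutes flight time → 23:47 UTC.
Greywater is UTC−3:30, so local arrival = 23:47 − 3:30 = 20:17 on Sep 14.
Layover = 03:42 − 20:17 (+1 day) = 7 hours 25 minutes.

7 hours 25 minutes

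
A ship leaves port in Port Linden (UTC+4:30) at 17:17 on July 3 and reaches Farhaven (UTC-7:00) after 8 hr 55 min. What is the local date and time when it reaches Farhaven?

Farhaven is 11:30 behind Port Linden.
After 8 hours 55 minutes it is 02:12 (Jul 4) in Port Linden.
Shift by the zone difference: 02:12 − 11:30 = 14:42 on Jul 3 in Farhaven.

14:42 on July 3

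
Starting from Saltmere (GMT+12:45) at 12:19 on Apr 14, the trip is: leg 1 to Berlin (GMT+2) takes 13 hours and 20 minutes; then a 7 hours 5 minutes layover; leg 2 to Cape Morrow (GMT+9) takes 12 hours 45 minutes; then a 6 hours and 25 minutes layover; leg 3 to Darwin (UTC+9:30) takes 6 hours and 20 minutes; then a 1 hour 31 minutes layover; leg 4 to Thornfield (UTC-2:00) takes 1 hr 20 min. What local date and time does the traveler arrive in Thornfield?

Convert departure to UTC: 12:19 − 12:45 = 23:34 UTC on Apr 13.
Add 13 hours and 20 minutes leg 1 → 12:54 UTC (Apr 14).
Add 7 hours 5 minutes layover in Berlin → 19:59 UTC.
Add 12 hours 45 minutes leg 2 → 08:44 UTC (Apr 15).
Add 6 hours 25 minutes layover in Cape Morrow → 15:09 UTC.
Add 6 hours 20 minutes leg 3 → 21:29 UTC.
Add 1 hour and 31 minutes layover in Darwin → 23:00 UTC.
Add 1 hour and 20 minutes leg 4 → 00:20 UTC (Apr 16).
Thornfield is UTC−2:00, so local arrival = 00:20 − 2:00 = 22:20 on Apr 15.

22:20 on April 15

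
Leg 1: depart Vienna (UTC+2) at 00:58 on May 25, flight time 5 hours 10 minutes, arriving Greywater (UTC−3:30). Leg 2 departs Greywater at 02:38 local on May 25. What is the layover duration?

Convert departure to UTC: 00:58 − 2:00 = 22:58 UTC on May 24.
Add 5 hours and 10 minutes flight time → 04:08 UTC (May 25).
Greywater is UTC−3:30, so local arrival = 04:08 − 3:30 = 00:38 on May 25.
Layover = 02:38 − 00:38 = 2 hours.

2 hours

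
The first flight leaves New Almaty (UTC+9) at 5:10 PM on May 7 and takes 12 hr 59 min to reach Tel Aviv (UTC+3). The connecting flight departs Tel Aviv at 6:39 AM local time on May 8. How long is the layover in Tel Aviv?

6 hours 30 minutes

Convert departure to UTC: 5:10 PM − 9:00 = 8:10 AM UTC on May 7.
Add 12 hours and 59 minutes flight time → 9:09 PM UTC.
Tel Aviv is UTC+3:00, so local arrival = 9:09 PM + 3:00 = 12:09 AM on May 8.
Layover = 6:39 AM − 12:09 AM = 6 hours 30 minutes.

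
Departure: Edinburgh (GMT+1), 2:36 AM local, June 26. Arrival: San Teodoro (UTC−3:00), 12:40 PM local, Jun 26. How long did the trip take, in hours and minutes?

14 hours 4 minutes

Departure in UTC: 2:36 AM − 1:00 = 1:36 AM on Jun 26.
Arrival in UTC: 12:40 PM + 3:00 = 3:40 PM on Jun 26.
Elapsed = 3:40 PM − 1:36 AM = 14 hours 4 minutes.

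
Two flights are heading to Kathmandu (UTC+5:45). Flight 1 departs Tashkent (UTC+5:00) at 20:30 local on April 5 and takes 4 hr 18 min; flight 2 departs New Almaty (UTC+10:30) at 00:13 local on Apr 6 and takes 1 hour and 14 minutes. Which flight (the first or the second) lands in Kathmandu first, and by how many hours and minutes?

the second, by 4 hours 51 minutes

Flight 1 in UTC: 20:30 − 5:00 = 15:30 on Apr 5.
+4 hours 18 minutes → arrive 19:48 UTC on Apr 5.
Flight 2 in UTC: 00:13 − 10:30 = 13:43 on Apr 5.
+1 hour and 14 minutes → arrive 14:57 UTC on Apr 5.
Flight 2 lands earlier by 4 hours 51 minutes.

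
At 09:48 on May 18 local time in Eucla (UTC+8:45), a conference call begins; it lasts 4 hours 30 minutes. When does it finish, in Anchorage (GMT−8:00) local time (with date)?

Anchorage is 16:45 behind Eucla.
After 4 hours 30 minutes it is 14:18 in Eucla.
Shift by the zone difference: 14:18 − 16:45 = 21:33 on May 17 in Anchorage.

21:33 on May 17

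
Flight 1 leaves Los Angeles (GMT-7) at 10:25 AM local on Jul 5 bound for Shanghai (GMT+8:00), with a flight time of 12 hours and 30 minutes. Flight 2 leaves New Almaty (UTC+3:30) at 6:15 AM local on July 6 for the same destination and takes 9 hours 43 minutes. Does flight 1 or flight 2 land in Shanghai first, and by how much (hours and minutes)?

the first, by 6 hours 33 minutes

Flight 1 in UTC: 10:25 AM + 7:00 = 5:25 PM on Jul 5.
+12 hours 30 minutes → arrive 5:55 AM UTC on Jul 6.
Flight 2 in UTC: 6:15 AM − 3:30 = 2:45 AM on Jul 6.
+9 hours and 43 minutes → arrive 12:28 PM UTC on Jul 6.
Flight 1 lands earlier by 6 hours 33 minutes.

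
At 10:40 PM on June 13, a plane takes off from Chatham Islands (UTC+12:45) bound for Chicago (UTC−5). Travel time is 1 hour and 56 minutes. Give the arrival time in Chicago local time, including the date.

Convert departure to UTC: 10:40 PM − 12:45 = 9:55 AM UTC on Jun 13.
Add 1 hour 56 minutes travel time → 11:51 AM UTC.
Chicago is UTC−5:00, so local arrival = 11:51 AM − 5:00 = 6:51 AM on Jun 13.

6:51 AM on June 13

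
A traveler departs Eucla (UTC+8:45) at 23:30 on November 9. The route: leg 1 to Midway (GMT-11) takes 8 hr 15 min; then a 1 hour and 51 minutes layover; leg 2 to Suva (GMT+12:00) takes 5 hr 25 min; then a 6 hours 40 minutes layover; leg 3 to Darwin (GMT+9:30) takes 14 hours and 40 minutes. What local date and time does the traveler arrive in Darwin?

13:06 on November 11

Convert departure to UTC: 23:30 − 8:45 = 14:45 UTC on Nov 9.
Add 8 hours 15 minutes leg 1 → 23:00 UTC.
Add 1 hour and 51 minutes layover in Midway → 00:51 UTC (Nov 10).
Add 5 hours and 25 minutes leg 2 → 06:16 UTC.
Add 6 hours and 40 minutes layover in Suva → 12:56 UTC.
Add 14 hours 40 minutes leg 3 → 03:36 UTC (Nov 11).
Darwin is UTC+9:30, so local arrival = 03:36 + 9:30 = 13:06 on Nov 11.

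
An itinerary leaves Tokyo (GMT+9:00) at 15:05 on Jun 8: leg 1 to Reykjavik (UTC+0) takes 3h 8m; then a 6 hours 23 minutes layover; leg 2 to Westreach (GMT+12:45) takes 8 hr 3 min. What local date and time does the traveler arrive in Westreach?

Convert departure to UTC: 15:05 − 9:00 = 06:05 UTC on Jun 8.
Add 3 hours and 8 minutes leg 1 → 09:13 UTC.
Add 6 hours and 23 minutes layover in Reykjavik → 15:36 UTC.
Add 8 hours 3 minutes leg 2 → 23:39 UTC.
Westreach is UTC+12:45, so local arrival = 23:39 + 12:45 = 12:24 on Jun 9.

12:24 on June 9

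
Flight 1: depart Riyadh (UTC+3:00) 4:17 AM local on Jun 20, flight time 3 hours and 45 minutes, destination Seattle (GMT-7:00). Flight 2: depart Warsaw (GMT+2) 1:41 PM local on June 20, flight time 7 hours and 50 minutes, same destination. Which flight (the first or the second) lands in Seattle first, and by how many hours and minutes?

the first, by 14 hours 29 minutes

Flight 1 in UTC: 4:17 AM − 3:00 = 1:17 AM on Jun 20.
+3 hours 45 minutes → arrive 5:02 AM UTC on Jun 20.
Flight 2 in UTC: 1:41 PM − 2:00 = 11:41 AM on Jun 20.
+7 hours and 50 minutes → arrive 7:31 PM UTC on Jun 20.
Flight 1 lands earlier by 14 hours 29 minutes.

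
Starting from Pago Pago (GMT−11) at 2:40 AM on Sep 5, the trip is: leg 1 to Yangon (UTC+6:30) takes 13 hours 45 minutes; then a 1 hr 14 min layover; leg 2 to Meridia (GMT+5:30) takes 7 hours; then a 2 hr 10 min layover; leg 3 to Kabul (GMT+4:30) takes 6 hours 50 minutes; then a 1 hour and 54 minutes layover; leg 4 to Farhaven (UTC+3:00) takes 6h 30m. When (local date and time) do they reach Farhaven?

8:03 AM on Sep 7

Convert departure to UTC: 2:40 AM + 11:00 = 1:40 PM UTC on Sep 5.
Add 13 hours 45 minutes leg 1 → 3:25 AM UTC (Sep 6).
Add 1 hour 14 minutes layover in Yangon → 4:39 AM UTC.
Add 7 hours leg 2 → 11:39 AM UTC.
Add 2 hours and 10 minutes layover in Meridia → 1:49 PM UTC.
Add 6 hours and 50 minutes leg 3 → 8:39 PM UTC.
Add 1 hour 54 minutes layover in Kabul → 10:33 PM UTC.
Add 6 hours 30 minutes leg 4 → 5:03 AM UTC (Sep 7).
Farhaven is UTC+3:00, so local arrival = 5:03 AM + 3:00 = 8:03 AM on Sep 7.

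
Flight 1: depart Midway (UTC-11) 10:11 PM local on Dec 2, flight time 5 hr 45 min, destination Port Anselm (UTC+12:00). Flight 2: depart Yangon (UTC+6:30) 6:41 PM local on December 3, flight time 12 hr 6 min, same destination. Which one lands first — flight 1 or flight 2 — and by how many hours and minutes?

Flight 1 in UTC: 10:11 PM + 11:00 = 9:11 AM on Dec 3.
+5 hours and 45 minutes → arrive 2:56 PM UTC on Dec 3.
Flight 2 in UTC: 6:41 PM − 6:30 = 12:11 PM on Dec 3.
+12 hours and 6 minutes → arrive 12:17 AM UTC on Dec 4.
Flight 1 lands earlier by 9 hours 21 minutes.

the first, by 9 hours 21 minutes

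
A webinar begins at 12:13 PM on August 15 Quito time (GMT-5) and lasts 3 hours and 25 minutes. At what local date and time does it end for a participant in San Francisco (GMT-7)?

Convert start to UTC: 12:13 PM + 5:00 = 5:13 PM UTC on Aug 15.
Add 3 hours and 25 minutes duration → 8:38 PM UTC.
San Francisco is UTC−7:00, so local end time = 8:38 PM − 7:00 = 1:38 PM on Aug 15.

1:38 PM on Aug 15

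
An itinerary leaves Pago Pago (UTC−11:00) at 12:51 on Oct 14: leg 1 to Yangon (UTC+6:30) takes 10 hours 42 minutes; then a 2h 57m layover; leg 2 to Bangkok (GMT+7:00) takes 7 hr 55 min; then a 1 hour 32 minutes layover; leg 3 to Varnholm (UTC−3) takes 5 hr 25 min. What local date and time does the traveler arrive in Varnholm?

01:22 on October 16

Convert departure to UTC: 12:51 + 11:00 = 23:51 UTC on Oct 14.
Add 10 hours 42 minutes leg 1 → 10:33 UTC (Oct 15).
Add 2 hours and 57 minutes layover in Yangon → 13:30 UTC.
Add 7 hours and 55 minutes leg 2 → 21:25 UTC.
Add 1 hour 32 minutes layover in Bangkok → 22:57 UTC.
Add 5 hours 25 minutes leg 3 → 04:22 UTC (Oct 16).
Varnholm is UTC−3:00, so local arrival = 04:22 − 3:00 = 01:22 on Oct 16.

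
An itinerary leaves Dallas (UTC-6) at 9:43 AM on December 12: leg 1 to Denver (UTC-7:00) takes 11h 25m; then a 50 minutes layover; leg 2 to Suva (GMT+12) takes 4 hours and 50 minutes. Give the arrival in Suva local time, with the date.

Convert departure to UTC: 9:43 AM + 6:00 = 3:43 PM UTC on Dec 12.
Add 11 hours 25 minutes leg 1 → 3:08 AM UTC (Dec 13).
Add 50 minutes layover in Denver → 3:58 AM UTC.
Add 4 hours and 50 minutes leg 2 → 8:48 AM UTC.
Suva is UTC+12:00, so local arrival = 8:48 AM + 12:00 = 8:48 PM on Dec 13.

8:48 PM on Dec 13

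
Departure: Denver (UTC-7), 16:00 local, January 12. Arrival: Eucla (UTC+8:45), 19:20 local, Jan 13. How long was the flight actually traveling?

11 hours 35 minutes

Departure in UTC: 16:00 + 7:00 = 23:00 on Jan 12.
Arrival in UTC: 19:20 − 8:45 = 10:35 on Jan 13.
Elapsed = 10:35 − 23:00 (+1 day) = 11 hours 35 minutes.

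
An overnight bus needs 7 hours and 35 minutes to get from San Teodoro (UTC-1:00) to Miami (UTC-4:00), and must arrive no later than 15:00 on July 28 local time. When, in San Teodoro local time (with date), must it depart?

10:25 on July 28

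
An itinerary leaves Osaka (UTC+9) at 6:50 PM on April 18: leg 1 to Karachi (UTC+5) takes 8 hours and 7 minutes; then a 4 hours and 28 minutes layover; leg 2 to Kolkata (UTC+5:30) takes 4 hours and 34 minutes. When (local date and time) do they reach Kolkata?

Convert departure to UTC: 6:50 PM − 9:00 = 9:50 AM UTC on Apr 18.
Add 8 hours and 7 minutes leg 1 → 5:57 PM UTC.
Add 4 hours and 28 minutes layover in Karachi → 10:25 PM UTC.
Add 4 hours and 34 minutes leg 2 → 2:59 AM UTC (Apr 19).
Kolkata is UTC+5:30, so local arrival = 2:59 AM + 5:30 = 8:29 AM on Apr 19.

8:29 AM on Apr 19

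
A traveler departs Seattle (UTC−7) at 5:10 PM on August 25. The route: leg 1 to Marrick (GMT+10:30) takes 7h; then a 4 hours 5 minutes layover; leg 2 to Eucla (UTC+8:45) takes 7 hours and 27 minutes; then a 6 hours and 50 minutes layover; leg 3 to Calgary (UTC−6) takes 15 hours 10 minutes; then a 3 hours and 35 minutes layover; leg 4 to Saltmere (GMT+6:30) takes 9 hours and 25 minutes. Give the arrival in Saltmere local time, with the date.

12:12 PM on August 28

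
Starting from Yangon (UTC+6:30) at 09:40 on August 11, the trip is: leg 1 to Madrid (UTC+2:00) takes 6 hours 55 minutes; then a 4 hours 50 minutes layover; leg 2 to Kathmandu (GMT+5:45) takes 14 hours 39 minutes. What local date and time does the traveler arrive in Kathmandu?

11:19 on Aug 12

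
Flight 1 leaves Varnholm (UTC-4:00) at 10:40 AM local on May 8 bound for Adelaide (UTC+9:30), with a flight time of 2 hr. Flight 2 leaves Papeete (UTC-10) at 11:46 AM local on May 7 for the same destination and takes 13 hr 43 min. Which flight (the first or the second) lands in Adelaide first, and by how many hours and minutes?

Flight 1 in UTC: 10:40 AM + 4:00 = 2:40 PM on May 8.
+2 hours → arrive 4:40 PM UTC on May 8.
Flight 2 in UTC: 11:46 AM + 10:00 = 9:46 PM on May 7.
+13 hours 43 minutes → arrive 11:29 AM UTC on May 8.
Flight 2 lands earlier by 5 hours 11 minutes.

the second, by 5 hours 11 minutes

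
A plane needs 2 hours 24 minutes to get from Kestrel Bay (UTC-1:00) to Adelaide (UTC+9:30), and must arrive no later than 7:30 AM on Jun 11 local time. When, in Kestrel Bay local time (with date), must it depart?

Target arrival in UTC: 7:30 AM − 9:30 = 10:00 PM on Jun 10.
Subtract 2 hours 24 minutes → departure 7:36 PM UTC on Jun 10.
Kestrel Bay is UTC−1:00: 7:36 PM − 1:00 = 6:36 PM on Jun 10.

6:36 PM on June 10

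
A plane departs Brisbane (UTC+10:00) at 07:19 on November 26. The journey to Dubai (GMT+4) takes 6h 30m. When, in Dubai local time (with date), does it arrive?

07:49 on Nov 26

Convert departure to UTC: 07:19 − 10:00 = 21:19 UTC on Nov 25.
Add 6 hours 30 minutes travel time → 03:49 UTC (Nov 26).
Dubai is UTC+4:00, so local arrival = 03:49 + 4:00 = 07:49 on Nov 26.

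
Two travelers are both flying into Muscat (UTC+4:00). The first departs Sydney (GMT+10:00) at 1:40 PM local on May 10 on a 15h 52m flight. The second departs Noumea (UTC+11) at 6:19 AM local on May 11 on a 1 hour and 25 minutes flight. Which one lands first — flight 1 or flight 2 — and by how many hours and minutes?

Flight 1 in UTC: 1:40 PM − 10:00 = 3:40 AM on May 10.
+15 hours 52 minutes → arrive 7:32 PM UTC on May 10.
Flight 2 in UTC: 6:19 AM − 11:00 = 7:19 PM on May 10.
+1 hour 25 minutes → arrive 8:44 PM UTC on May 10.
Flight 1 lands earlier by 1 hour 12 minutes.

the first, by 1 hour 12 minutes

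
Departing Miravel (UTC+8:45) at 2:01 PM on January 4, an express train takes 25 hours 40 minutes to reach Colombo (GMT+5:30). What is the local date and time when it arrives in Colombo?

12:26 PM on Jan 5

Convert departure to UTC: 2:01 PM − 8:45 = 5:16 AM UTC on Jan 4.
Add 25 hours and 40 minutes travel time → 6:56 AM UTC (Jan 5).
Colombo is UTC+5:30, so local arrival = 6:56 AM + 5:30 = 12:26 PM on Jan 5.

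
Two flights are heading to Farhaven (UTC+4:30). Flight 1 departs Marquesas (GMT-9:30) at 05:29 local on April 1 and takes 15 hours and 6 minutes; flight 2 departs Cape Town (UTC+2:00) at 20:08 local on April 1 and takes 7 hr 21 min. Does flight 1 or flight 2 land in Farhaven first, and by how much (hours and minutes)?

the second, by 4 hours 36 minutes

Flight 1 in UTC: 05:29 + 9:30 = 14:59 on Apr 1.
+15 hours 6 minutes → arrive 06:05 UTC on Apr 2.
Flight 2 in UTC: 20:08 − 2:00 = 18:08 on Apr 1.
+7 hours 21 minutes → arrive 01:29 UTC on Apr 2.
Flight 2 lands earlier by 4 hours 36 minutes.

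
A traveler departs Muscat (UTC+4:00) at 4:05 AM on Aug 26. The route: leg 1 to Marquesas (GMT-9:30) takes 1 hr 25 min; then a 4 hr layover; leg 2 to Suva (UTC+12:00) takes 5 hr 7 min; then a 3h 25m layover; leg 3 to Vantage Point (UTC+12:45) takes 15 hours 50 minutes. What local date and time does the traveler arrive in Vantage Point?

6:37 PM on Aug 27

Convert departure to UTC: 4:05 AM − 4:00 = 12:05 AM UTC on Aug 26.
Add 1 hour and 25 minutes leg 1 → 1:30 AM UTC.
Add 4 hours layover in Marquesas → 5:30 AM UTC.
Add 5 hours 7 minutes leg 2 → 10:37 AM UTC.
Add 3 hours and 25 minutes layover in Suva → 2:02 PM UTC.
Add 15 hours and 50 minutes leg 3 → 5:52 AM UTC (Aug 27).
Vantage Point is UTC+12:45, so local arrival = 5:52 AM + 12:45 = 6:37 PM on Aug 27.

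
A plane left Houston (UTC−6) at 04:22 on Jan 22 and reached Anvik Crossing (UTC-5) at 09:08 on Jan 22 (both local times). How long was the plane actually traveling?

3 hours 46 minutes

Departure in UTC: 04:22 + 6:00 = 10:22 on Jan 22.
Arrival in UTC: 09:08 + 5:00 = 14:08 on Jan 22.
Elapsed = 14:08 − 10:22 = 3 hours 46 minutes.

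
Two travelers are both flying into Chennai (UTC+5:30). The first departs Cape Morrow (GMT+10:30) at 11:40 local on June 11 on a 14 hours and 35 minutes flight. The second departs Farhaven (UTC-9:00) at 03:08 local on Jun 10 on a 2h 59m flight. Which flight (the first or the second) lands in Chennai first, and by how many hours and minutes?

Flight 1 in UTC: 11:40 − 10:30 = 01:10 on Jun 11.
+14 hours 35 minutes → arrive 15:45 UTC on Jun 11.
Flight 2 in UTC: 03:08 + 9:00 = 12:08 on Jun 10.
+2 hours 59 minutes → arrive 15:07 UTC on Jun 10.
Flight 2 lands earlier by 24 hours 38 minutes.

the second, by 24 hours 38 minutes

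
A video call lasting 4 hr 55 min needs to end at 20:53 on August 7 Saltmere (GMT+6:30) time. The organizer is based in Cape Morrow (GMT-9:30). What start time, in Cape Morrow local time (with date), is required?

23:58 on August 6

Target end time in UTC: 20:53 − 6:30 = 14:23 on Aug 7.
Subtract 4 hours and 55 minutes → start 09:28 UTC on Aug 7.
Cape Morrow is UTC−9:30: 09:28 − 9:30 = 23:58 on Aug 6.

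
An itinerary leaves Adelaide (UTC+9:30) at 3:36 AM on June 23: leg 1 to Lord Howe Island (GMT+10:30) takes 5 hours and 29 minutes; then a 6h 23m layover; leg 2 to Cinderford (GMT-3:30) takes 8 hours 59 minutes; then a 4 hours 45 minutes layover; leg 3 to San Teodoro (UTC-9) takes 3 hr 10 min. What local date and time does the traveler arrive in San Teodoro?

1:52 PM on Jun 23

Convert departure to UTC: 3:36 AM − 9:30 = 6:06 PM UTC on Jun 22.
Add 5 hours and 29 minutes leg 1 → 11:35 PM UTC.
Add 6 hours 23 minutes layover in Lord Howe Island → 5:58 AM UTC (Jun 23).
Add 8 hours and 59 minutes leg 2 → 2:57 PM UTC.
Add 4 hours 45 minutes layover in Cinderford → 7:42 PM UTC.
Add 3 hours and 10 minutes leg 3 → 10:52 PM UTC.
San Teodoro is UTC−9:00, so local arrival = 10:52 PM − 9:00 = 1:52 PM on Jun 23.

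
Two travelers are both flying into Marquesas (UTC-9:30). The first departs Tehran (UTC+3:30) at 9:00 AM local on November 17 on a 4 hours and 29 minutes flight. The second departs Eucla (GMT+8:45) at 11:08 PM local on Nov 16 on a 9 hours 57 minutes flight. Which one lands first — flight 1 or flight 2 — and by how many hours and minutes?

the second, by 9 hours 39 minutes

Flight 1 in UTC: 9:00 AM − 3:30 = 5:30 AM on Nov 17.
+4 hours and 29 minutes → arrive 9:59 AM UTC on Nov 17.
Flight 2 in UTC: 11:08 PM − 8:45 = 2:23 PM on Nov 16.
+9 hours 57 minutes → arrive 12:20 AM UTC on Nov 17.
Flight 2 lands earlier by 9 hours 39 minutes.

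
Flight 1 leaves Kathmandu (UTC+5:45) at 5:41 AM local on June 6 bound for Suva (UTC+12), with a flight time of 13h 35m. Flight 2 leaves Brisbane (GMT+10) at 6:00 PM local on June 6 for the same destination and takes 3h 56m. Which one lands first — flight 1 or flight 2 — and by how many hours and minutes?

Flight 1 in UTC: 5:41 AM − 5:45 = 11:56 PM on Jun 5.
+13 hours and 35 minutes → arrive 1:31 PM UTC on Jun 6.
Flight 2 in UTC: 6:00 PM − 10:00 = 8:00 AM on Jun 6.
+3 hours 56 minutes → arrive 11:56 AM UTC on Jun 6.
Flight 2 lands earlier by 1 hour 35 minutes.

the second, by 1 hour 35 minutes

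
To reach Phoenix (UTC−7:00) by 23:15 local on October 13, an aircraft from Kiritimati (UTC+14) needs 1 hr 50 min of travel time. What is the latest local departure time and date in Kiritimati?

Target arrival in UTC: 23:15 + 7:00 = 06:15 on Oct 14.
Subtract 1 hour and 50 minutes → departure 04:25 UTC on Oct 14.
Kiritimati is UTC+14:00: 04:25 + 14:00 = 18:25 on Oct 14.

18:25 on Oct 14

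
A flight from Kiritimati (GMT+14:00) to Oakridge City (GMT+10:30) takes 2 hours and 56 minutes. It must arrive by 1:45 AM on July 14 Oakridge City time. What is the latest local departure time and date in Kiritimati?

2:19 AM on July 14

Target arrival in UTC: 1:45 AM − 10:30 = 3:15 PM on Jul 13.
Subtract 2 hours and 56 minutes → departure 12:19 PM UTC on Jul 13.
Kiritimati is UTC+14:00: 12:19 PM + 14:00 = 2:19 AM on Jul 14.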